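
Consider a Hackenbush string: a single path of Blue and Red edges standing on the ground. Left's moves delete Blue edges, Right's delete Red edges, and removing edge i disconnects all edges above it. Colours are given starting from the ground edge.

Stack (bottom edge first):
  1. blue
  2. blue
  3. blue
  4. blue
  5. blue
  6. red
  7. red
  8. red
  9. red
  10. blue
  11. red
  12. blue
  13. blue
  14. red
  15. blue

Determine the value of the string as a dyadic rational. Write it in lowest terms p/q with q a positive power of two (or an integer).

4187/1024

edge 1 of 15 (blue): { 0 | — } — 1
edge 2 of 15 (blue): { 0, 1 | — } — 2
edge 3 of 15 (blue): { 0, 1, 2 | — } — 3
edge 4 of 15 (blue): { 0, 1, 2, 3 | — } — 4
edge 5 of 15 (blue): { 0, 1, 2, 3, 4 | — } — 5
edge 6 of 15 (red): { 0, 1, 2, 3, 4 | 5 } — 9/2
edge 7 of 15 (red): { 0, 1, 2, 3, 4 | 9/2, 5 } — 17/4
edge 8 of 15 (red): { 0, 1, 2, 3, 4 | 17/4, 9/2, 5 } — 33/8
edge 9 of 15 (red): { 0, 1, 2, 3, 4 | 33/8, 17/4, 9/2, 5 } — 65/16
edge 10 of 15 (blue): { 0, 1, 2, 3, 4, 65/16 | 33/8, 17/4, 9/2, 5 } — 131/32
edge 11 of 15 (red): { 0, 1, 2, 3, 4, 65/16 | 131/32, 33/8, 17/4, 9/2, 5 } — 261/64
edge 12 of 15 (blue): { 0, 1, 2, 3, 4, 65/16, 261/64 | 131/32, 33/8, 17/4, 9/2, 5 } — 523/128
edge 13 of 15 (blue): { 0, 1, 2, 3, 4, 65/16, 261/64, 523/128 | 131/32, 33/8, 17/4, 9/2, 5 } — 1047/256
edge 14 of 15 (red): { 0, 1, 2, 3, 4, 65/16, 261/64, 523/128 | 1047/256, 131/32, 33/8, 17/4, 9/2, 5 } — 2093/512
edge 15 of 15 (blue): { 0, 1, 2, 3, 4, 65/16, 261/64, 523/128, 2093/512 | 1047/256, 131/32, 33/8, 17/4, 9/2, 5 } — 4187/1024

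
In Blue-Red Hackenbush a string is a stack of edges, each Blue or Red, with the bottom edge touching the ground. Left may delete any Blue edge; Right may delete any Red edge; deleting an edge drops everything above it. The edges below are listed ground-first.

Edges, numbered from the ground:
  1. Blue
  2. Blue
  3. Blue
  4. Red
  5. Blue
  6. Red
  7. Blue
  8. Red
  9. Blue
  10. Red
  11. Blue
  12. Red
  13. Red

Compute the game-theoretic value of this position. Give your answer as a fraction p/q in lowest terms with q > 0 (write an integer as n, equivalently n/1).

2729/1024

value_1 [B]  L=[0]  R=[(no moves)]  — 1
value_2 [BB]  L=[0; 1]  R=[(no moves)]  — 2
value_3 [BBB]  L=[0; 1; 2]  R=[(no moves)]  — 3
value_4 [BBBR]  L=[0; 1; 2]  R=[3]  — 5/2
value_5 [BBBRB]  L=[0; 1; 2; 5/2]  R=[3]  — 11/4
value_6 [BBBRBR]  L=[0; 1; 2; 5/2]  R=[11/4; 3]  — 21/8
value_7 [BBBRBRB]  L=[0; 1; 2; 5/2; 21/8]  R=[11/4; 3]  — 43/16
value_8 [BBBRBRBR]  L=[0; 1; 2; 5/2; 21/8]  R=[43/16; 11/4; 3]  — 85/32
value_9 [BBBRBRBRB]  L=[0; 1; 2; 5/2; 21/8; 85/32]  R=[43/16; 11/4; 3]  — 171/64
value_10 [BBBRBRBRBR]  L=[0; 1; 2; 5/2; 21/8; 85/32]  R=[171/64; 43/16; 11/4; 3]  — 341/128
value_11 [BBBRBRBRBRB]  L=[0; 1; 2; 5/2; 21/8; 85/32; 341/128]  R=[171/64; 43/16; 11/4; 3]  — 683/256
value_12 [BBBRBRBRBRBR]  L=[0; 1; 2; 5/2; 21/8; 85/32; 341/128]  R=[683/256; 171/64; 43/16; 11/4; 3]  — 1365/512
value_13 [BBBRBRBRBRBRR]  L=[0; 1; 2; 5/2; 21/8; 85/32; 341/128]  R=[1365/512; 683/256; 171/64; 43/16; 11/4; 3]  — 2729/1024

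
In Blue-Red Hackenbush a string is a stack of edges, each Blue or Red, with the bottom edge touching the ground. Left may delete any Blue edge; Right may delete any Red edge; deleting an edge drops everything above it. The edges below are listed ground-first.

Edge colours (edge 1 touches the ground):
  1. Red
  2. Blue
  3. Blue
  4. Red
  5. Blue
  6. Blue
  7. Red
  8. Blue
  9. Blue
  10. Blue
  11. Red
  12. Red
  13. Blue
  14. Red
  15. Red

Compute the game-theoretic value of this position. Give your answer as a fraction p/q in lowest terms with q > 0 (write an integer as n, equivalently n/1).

-4663/16384

Recurse on prefixes of the 15-edge string Red Blue Blue Red Blue Blue Red Blue Blue Blue Red Red Blue Red Red:
G_1 [R]  L=[]  R=[0]  → -1
G_2 [RB]  L=[-1]  R=[0]  → -1/2
G_3 [RBB]  L=[-1; -1/2]  R=[0]  → -1/4
G_4 [RBBR]  L=[-1; -1/2]  R=[-1/4; 0]  → -3/8
G_5 [RBBRB]  L=[-1; -1/2; -3/8]  R=[-1/4; 0]  → -5/16
G_6 [RBBRBB]  L=[-1; -1/2; -3/8; -5/16]  R=[-1/4; 0]  → -9/32
G_7 [RBBRBBR]  L=[-1; -1/2; -3/8; -5/16]  R=[-9/32; -1/4; 0]  → -19/64
G_8 [RBBRBBRB]  L=[-1; -1/2; -3/8; -5/16; -19/64]  R=[-9/32; -1/4; 0]  → -37/128
G_9 [RBBRBBRBB]  L=[-1; -1/2; -3/8; -5/16; -19/64; -37/128]  R=[-9/32; -1/4; 0]  → -73/256
G_10 [RBBRBBRBBB]  L=[-1; -1/2; -3/8; -5/16; -19/64; -37/128; -73/256]  R=[-9/32; -1/4; 0]  → -145/512
G_11 [RBBRBBRBBBR]  L=[-1; -1/2; -3/8; -5/16; -19/64; -37/128; -73/256]  R=[-145/512; -9/32; -1/4; 0]  → -291/1024
G_12 [RBBRBBRBBBRR]  L=[-1; -1/2; -3/8; -5/16; -19/64; -37/128; -73/256]  R=[-291/1024; -145/512; -9/32; -1/4; 0]  → -583/2048
G_13 [RBBRBBRBBBRRB]  L=[-1; -1/2; -3/8; -5/16; -19/64; -37/128; -73/256; -583/2048]  R=[-291/1024; -145/512; -9/32; -1/4; 0]  → -1165/4096
G_14 [RBBRBBRBBBRRBR]  L=[-1; -1/2; -3/8; -5/16; -19/64; -37/128; -73/256; -583/2048]  R=[-1165/4096; -291/1024; -145/512; -9/32; -1/4; 0]  → -2331/8192
G_15 [RBBRBBRBBBRRBRR]  L=[-1; -1/2; -3/8; -5/16; -19/64; -37/128; -73/256; -583/2048]  R=[-2331/8192; -1165/4096; -291/1024; -145/512; -9/32; -1/4; 0]  → -4663/16384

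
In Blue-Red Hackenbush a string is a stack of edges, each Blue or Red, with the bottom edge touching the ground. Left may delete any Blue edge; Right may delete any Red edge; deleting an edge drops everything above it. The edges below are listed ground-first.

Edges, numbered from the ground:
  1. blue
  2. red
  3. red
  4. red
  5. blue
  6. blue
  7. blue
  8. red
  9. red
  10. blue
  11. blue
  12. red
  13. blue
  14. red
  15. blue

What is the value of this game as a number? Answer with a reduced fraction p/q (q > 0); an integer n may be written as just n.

3691/16384

Prefix values for blue red red red blue blue blue red red blue blue red blue red blue via {L|R} + simplicity:
1 of 15 · b · max L 0 · min R +∞ ⇒ 1
2 of 15 · br · max L 0 · min R 1 ⇒ 1/2
3 of 15 · brr · max L 0 · min R 1/2 ⇒ 1/4
4 of 15 · brrr · max L 0 · min R 1/4 ⇒ 1/8
5 of 15 · brrrb · max L 1/8 · min R 1/4 ⇒ 3/16
6 of 15 · brrrbb · max L 3/16 · min R 1/4 ⇒ 7/32
7 of 15 · brrrbbb · max L 7/32 · min R 1/4 ⇒ 15/64
8 of 15 · brrrbbbr · max L 7/32 · min R 15/64 ⇒ 29/128
9 of 15 · brrrbbbrr · max L 7/32 · min R 29/128 ⇒ 57/256
10 of 15 · brrrbbbrrb · max L 57/256 · min R 29/128 ⇒ 115/512
11 of 15 · brrrbbbrrbb · max L 115/512 · min R 29/128 ⇒ 231/1024
12 of 15 · brrrbbbrrbbr · max L 115/512 · min R 231/1024 ⇒ 461/2048
13 of 15 · brrrbbbrrbbrb · max L 461/2048 · min R 231/1024 ⇒ 923/4096
14 of 15 · brrrbbbrrbbrbr · max L 461/2048 · min R 923/4096 ⇒ 1845/8192
15 of 15 · brrrbbbrrbbrbrb · max L 1845/8192 · min R 923/4096 ⇒ 3691/16384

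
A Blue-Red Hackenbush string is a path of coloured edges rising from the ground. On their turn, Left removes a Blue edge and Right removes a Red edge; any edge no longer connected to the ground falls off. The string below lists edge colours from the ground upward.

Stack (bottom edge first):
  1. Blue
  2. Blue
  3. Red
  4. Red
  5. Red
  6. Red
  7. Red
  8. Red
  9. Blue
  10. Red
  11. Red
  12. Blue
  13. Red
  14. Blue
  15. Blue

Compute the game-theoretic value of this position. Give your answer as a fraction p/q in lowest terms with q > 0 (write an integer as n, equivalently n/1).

Recurse on prefixes of the 15-edge string Blue Blue Red Red Red Red Red Red Blue Red Red Blue Red Blue Blue:
1 of 15 · B · max L 0 · min R +∞ ⇒ 1
2 of 15 · BB · max L 1 · min R +∞ ⇒ 2
3 of 15 · BBR · max L 1 · min R 2 ⇒ 3/2
4 of 15 · BBRR · max L 1 · min R 3/2 ⇒ 5/4
5 of 15 · BBRRR · max L 1 · min R 5/4 ⇒ 9/8
6 of 15 · BBRRRR · max L 1 · min R 9/8 ⇒ 17/16
7 of 15 · BBRRRRR · max L 1 · min R 17/16 ⇒ 33/32
8 of 15 · BBRRRRRR · max L 1 · min R 33/32 ⇒ 65/64
9 of 15 · BBRRRRRRB · max L 65/64 · min R 33/32 ⇒ 131/128
10 of 15 · BBRRRRRRBR · max L 65/64 · min R 131/128 ⇒ 261/256
11 of 15 · BBRRRRRRBRR · max L 65/64 · min R 261/256 ⇒ 521/512
12 of 15 · BBRRRRRRBRRB · max L 521/512 · min R 261/256 ⇒ 1043/1024
13 of 15 · BBRRRRRRBRRBR · max L 521/512 · min R 1043/1024 ⇒ 2085/2048
14 of 15 · BBRRRRRRBRRBRB · max L 2085/2048 · min R 1043/1024 ⇒ 4171/4096
15 of 15 · BBRRRRRRBRRBRBB · max L 4171/4096 · min R 1043/1024 ⇒ 8343/8192

8343/8192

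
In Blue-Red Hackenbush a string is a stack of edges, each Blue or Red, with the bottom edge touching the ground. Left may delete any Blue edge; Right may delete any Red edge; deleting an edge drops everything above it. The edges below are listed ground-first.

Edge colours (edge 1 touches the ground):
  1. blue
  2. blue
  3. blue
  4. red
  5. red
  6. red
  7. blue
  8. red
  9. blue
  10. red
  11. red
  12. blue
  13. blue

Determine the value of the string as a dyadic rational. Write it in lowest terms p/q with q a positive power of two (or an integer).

Prefix values for blue blue blue red red red blue red blue red red blue blue via {L|R} + simplicity:
edge 1 of 13 (blue): { 0 | none } gives 1
edge 2 of 13 (blue): { 0 1 | none } gives 2
edge 3 of 13 (blue): { 0 1 2 | none } gives 3
edge 4 of 13 (red): { 0 1 2 | 3 } gives 5/2
edge 5 of 13 (red): { 0 1 2 | 5/2 3 } gives 9/4
edge 6 of 13 (red): { 0 1 2 | 9/4 5/2 3 } gives 17/8
edge 7 of 13 (blue): { 0 1 2 17/8 | 9/4 5/2 3 } gives 35/16
edge 8 of 13 (red): { 0 1 2 17/8 | 35/16 9/4 5/2 3 } gives 69/32
edge 9 of 13 (blue): { 0 1 2 17/8 69/32 | 35/16 9/4 5/2 3 } gives 139/64
edge 10 of 13 (red): { 0 1 2 17/8 69/32 | 139/64 35/16 9/4 5/2 3 } gives 277/128
edge 11 of 13 (red): { 0 1 2 17/8 69/32 | 277/128 139/64 35/16 9/4 5/2 3 } gives 553/256
edge 12 of 13 (blue): { 0 1 2 17/8 69/32 553/256 | 277/128 139/64 35/16 9/4 5/2 3 } gives 1107/512
edge 13 of 13 (blue): { 0 1 2 17/8 69/32 553/256 1107/512 | 277/128 139/64 35/16 9/4 5/2 3 } gives 2215/1024

2215/1024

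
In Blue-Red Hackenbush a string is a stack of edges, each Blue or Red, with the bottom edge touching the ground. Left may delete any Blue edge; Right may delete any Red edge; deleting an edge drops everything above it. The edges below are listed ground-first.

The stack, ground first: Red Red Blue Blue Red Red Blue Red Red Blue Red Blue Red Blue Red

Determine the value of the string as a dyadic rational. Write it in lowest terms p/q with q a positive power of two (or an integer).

val(R) = { ∅ | 0 } ⇒ -1
val(RR) = { ∅ | -1, 0 } ⇒ -2
val(RRB) = { -2 | -1, 0 } ⇒ -3/2
val(RRBB) = { -2, -3/2 | -1, 0 } ⇒ -5/4
val(RRBBR) = { -2, -3/2 | -5/4, -1, 0 } ⇒ -11/8
val(RRBBRR) = { -2, -3/2 | -11/8, -5/4, -1, 0 } ⇒ -23/16
val(RRBBRRB) = { -2, -3/2, -23/16 | -11/8, -5/4, -1, 0 } ⇒ -45/32
val(RRBBRRBR) = { -2, -3/2, -23/16 | -45/32, -11/8, -5/4, -1, 0 } ⇒ -91/64
val(RRBBRRBRR) = { -2, -3/2, -23/16 | -91/64, -45/32, -11/8, -5/4, -1, 0 } ⇒ -183/128
val(RRBBRRBRRB) = { -2, -3/2, -23/16, -183/128 | -91/64, -45/32, -11/8, -5/4, -1, 0 } ⇒ -365/256
val(RRBBRRBRRBR) = { -2, -3/2, -23/16, -183/128 | -365/256, -91/64, -45/32, -11/8, -5/4, -1, 0 } ⇒ -731/512
val(RRBBRRBRRBRB) = { -2, -3/2, -23/16, -183/128, -731/512 | -365/256, -91/64, -45/32, -11/8, -5/4, -1, 0 } ⇒ -1461/1024
val(RRBBRRBRRBRBR) = { -2, -3/2, -23/16, -183/128, -731/512 | -1461/1024, -365/256, -91/64, -45/32, -11/8, -5/4, -1, 0 } ⇒ -2923/2048
val(RRBBRRBRRBRBRB) = { -2, -3/2, -23/16, -183/128, -731/512, -2923/2048 | -1461/1024, -365/256, -91/64, -45/32, -11/8, -5/4, -1, 0 } ⇒ -5845/4096
val(RRBBRRBRRBRBRBR) = { -2, -3/2, -23/16, -183/128, -731/512, -2923/2048 | -5845/4096, -1461/1024, -365/256, -91/64, -45/32, -11/8, -5/4, -1, 0 } ⇒ -11691/8192

-11691/8192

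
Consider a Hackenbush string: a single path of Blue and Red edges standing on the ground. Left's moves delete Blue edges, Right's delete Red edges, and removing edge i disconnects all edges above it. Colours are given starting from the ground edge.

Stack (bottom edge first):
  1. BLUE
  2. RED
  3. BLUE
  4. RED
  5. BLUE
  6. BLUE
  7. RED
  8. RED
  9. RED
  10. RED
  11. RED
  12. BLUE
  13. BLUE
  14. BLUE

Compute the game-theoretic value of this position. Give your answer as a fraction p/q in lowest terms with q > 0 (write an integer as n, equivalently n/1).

5647/8192

B: Left { 0 }, Right {  } → simplest 1
BR: Left { 0 }, Right { 1 } → simplest 1/2
BRB: Left { 0,1/2 }, Right { 1 } → simplest 3/4
BRBR: Left { 0,1/2 }, Right { 3/4,1 } → simplest 5/8
BRBRB: Left { 0,1/2,5/8 }, Right { 3/4,1 } → simplest 11/16
BRBRBB: Left { 0,1/2,5/8,11/16 }, Right { 3/4,1 } → simplest 23/32
BRBRBBR: Left { 0,1/2,5/8,11/16 }, Right { 23/32,3/4,1 } → simplest 45/64
BRBRBBRR: Left { 0,1/2,5/8,11/16 }, Right { 45/64,23/32,3/4,1 } → simplest 89/128
BRBRBBRRR: Left { 0,1/2,5/8,11/16 }, Right { 89/128,45/64,23/32,3/4,1 } → simplest 177/256
BRBRBBRRRR: Left { 0,1/2,5/8,11/16 }, Right { 177/256,89/128,45/64,23/32,3/4,1 } → simplest 353/512
BRBRBBRRRRR: Left { 0,1/2,5/8,11/16 }, Right { 353/512,177/256,89/128,45/64,23/32,3/4,1 } → simplest 705/1024
BRBRBBRRRRRB: Left { 0,1/2,5/8,11/16,705/1024 }, Right { 353/512,177/256,89/128,45/64,23/32,3/4,1 } → simplest 1411/2048
BRBRBBRRRRRBB: Left { 0,1/2,5/8,11/16,705/1024,1411/2048 }, Right { 353/512,177/256,89/128,45/64,23/32,3/4,1 } → simplest 2823/4096
BRBRBBRRRRRBBB: Left { 0,1/2,5/8,11/16,705/1024,1411/2048,2823/4096 }, Right { 353/512,177/256,89/128,45/64,23/32,3/4,1 } → simplest 5647/8192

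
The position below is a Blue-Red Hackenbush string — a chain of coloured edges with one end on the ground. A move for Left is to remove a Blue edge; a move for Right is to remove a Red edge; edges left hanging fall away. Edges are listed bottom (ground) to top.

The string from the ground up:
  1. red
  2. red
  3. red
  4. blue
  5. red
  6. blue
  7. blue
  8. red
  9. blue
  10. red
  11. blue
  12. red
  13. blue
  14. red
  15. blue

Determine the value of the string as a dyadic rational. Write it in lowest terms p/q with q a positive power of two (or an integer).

-10581/4096

Prefix values for red red red blue red blue blue red blue red blue red blue red blue via {L|R} + simplicity:
step 1: add red to get r; options L={ — } R={ 0 } → -1
step 2: add red to get rr; options L={ — } R={ -1; 0 } → -2
step 3: add red to get rrr; options L={ — } R={ -2; -1; 0 } → -3
step 4: add blue to get rrrb; options L={ -3 } R={ -2; -1; 0 } → -5/2
step 5: add red to get rrrbr; options L={ -3 } R={ -5/2; -2; -1; 0 } → -11/4
step 6: add blue to get rrrbrb; options L={ -3; -11/4 } R={ -5/2; -2; -1; 0 } → -21/8
step 7: add blue to get rrrbrbb; options L={ -3; -11/4; -21/8 } R={ -5/2; -2; -1; 0 } → -41/16
step 8: add red to get rrrbrbbr; options L={ -3; -11/4; -21/8 } R={ -41/16; -5/2; -2; -1; 0 } → -83/32
step 9: add blue to get rrrbrbbrb; options L={ -3; -11/4; -21/8; -83/32 } R={ -41/16; -5/2; -2; -1; 0 } → -165/64
step 10: add red to get rrrbrbbrbr; options L={ -3; -11/4; -21/8; -83/32 } R={ -165/64; -41/16; -5/2; -2; -1; 0 } → -331/128
step 11: add blue to get rrrbrbbrbrb; options L={ -3; -11/4; -21/8; -83/32; -331/128 } R={ -165/64; -41/16; -5/2; -2; -1; 0 } → -661/256
step 12: add red to get rrrbrbbrbrbr; options L={ -3; -11/4; -21/8; -83/32; -331/128 } R={ -661/256; -165/64; -41/16; -5/2; -2; -1; 0 } → -1323/512
step 13: add blue to get rrrbrbbrbrbrb; options L={ -3; -11/4; -21/8; -83/32; -331/128; -1323/512 } R={ -661/256; -165/64; -41/16; -5/2; -2; -1; 0 } → -2645/1024
step 14: add red to get rrrbrbbrbrbrbr; options L={ -3; -11/4; -21/8; -83/32; -331/128; -1323/512 } R={ -2645/1024; -661/256; -165/64; -41/16; -5/2; -2; -1; 0 } → -5291/2048
step 15: add blue to get rrrbrbbrbrbrbrb; options L={ -3; -11/4; -21/8; -83/32; -331/128; -1323/512; -5291/2048 } R={ -2645/1024; -661/256; -165/64; -41/16; -5/2; -2; -1; 0 } → -10581/4096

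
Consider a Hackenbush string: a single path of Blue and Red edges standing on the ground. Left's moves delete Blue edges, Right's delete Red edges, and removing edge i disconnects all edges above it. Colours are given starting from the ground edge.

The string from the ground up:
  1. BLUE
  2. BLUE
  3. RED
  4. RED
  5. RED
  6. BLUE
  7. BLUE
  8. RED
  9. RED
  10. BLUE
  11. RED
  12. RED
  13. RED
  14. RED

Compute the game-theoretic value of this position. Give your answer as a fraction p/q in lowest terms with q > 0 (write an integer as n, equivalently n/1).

4897/4096

1 of 14 · B · max L 0 · min R +∞ -> 1
2 of 14 · BB · max L 1 · min R +∞ -> 2
3 of 14 · BBR · max L 1 · min R 2 -> 3/2
4 of 14 · BBRR · max L 1 · min R 3/2 -> 5/4
5 of 14 · BBRRR · max L 1 · min R 5/4 -> 9/8
6 of 14 · BBRRRB · max L 9/8 · min R 5/4 -> 19/16
7 of 14 · BBRRRBB · max L 19/16 · min R 5/4 -> 39/32
8 of 14 · BBRRRBBR · max L 19/16 · min R 39/32 -> 77/64
9 of 14 · BBRRRBBRR · max L 19/16 · min R 77/64 -> 153/128
10 of 14 · BBRRRBBRRB · max L 153/128 · min R 77/64 -> 307/256
11 of 14 · BBRRRBBRRBR · max L 153/128 · min R 307/256 -> 613/512
12 of 14 · BBRRRBBRRBRR · max L 153/128 · min R 613/512 -> 1225/1024
13 of 14 · BBRRRBBRRBRRR · max L 153/128 · min R 1225/1024 -> 2449/2048
14 of 14 · BBRRRBBRRBRRRR · max L 153/128 · min R 2449/2048 -> 4897/4096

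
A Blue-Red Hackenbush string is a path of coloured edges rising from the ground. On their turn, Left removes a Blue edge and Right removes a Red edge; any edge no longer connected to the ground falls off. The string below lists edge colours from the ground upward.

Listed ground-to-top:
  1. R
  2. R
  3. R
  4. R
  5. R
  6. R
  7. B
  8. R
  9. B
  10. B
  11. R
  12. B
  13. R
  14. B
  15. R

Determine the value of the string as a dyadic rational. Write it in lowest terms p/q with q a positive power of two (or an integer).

Recurse on prefixes of the 15-edge string R R R R R R B R B B R B R B R:
edge 1 of 15 (R): { ∅ | 0 } gives -1
edge 2 of 15 (R): { ∅ | -1 0 } gives -2
edge 3 of 15 (R): { ∅ | -2 -1 0 } gives -3
edge 4 of 15 (R): { ∅ | -3 -2 -1 0 } gives -4
edge 5 of 15 (R): { ∅ | -4 -3 -2 -1 0 } gives -5
edge 6 of 15 (R): { ∅ | -5 -4 -3 -2 -1 0 } gives -6
edge 7 of 15 (B): { -6 | -5 -4 -3 -2 -1 0 } gives -11/2
edge 8 of 15 (R): { -6 | -11/2 -5 -4 -3 -2 -1 0 } gives -23/4
edge 9 of 15 (B): { -6 -23/4 | -11/2 -5 -4 -3 -2 -1 0 } gives -45/8
edge 10 of 15 (B): { -6 -23/4 -45/8 | -11/2 -5 -4 -3 -2 -1 0 } gives -89/16
edge 11 of 15 (R): { -6 -23/4 -45/8 | -89/16 -11/2 -5 -4 -3 -2 -1 0 } gives -179/32
edge 12 of 15 (B): { -6 -23/4 -45/8 -179/32 | -89/16 -11/2 -5 -4 -3 -2 -1 0 } gives -357/64
edge 13 of 15 (R): { -6 -23/4 -45/8 -179/32 | -357/64 -89/16 -11/2 -5 -4 -3 -2 -1 0 } gives -715/128
edge 14 of 15 (B): { -6 -23/4 -45/8 -179/32 -715/128 | -357/64 -89/16 -11/2 -5 -4 -3 -2 -1 0 } gives -1429/256
edge 15 of 15 (R): { -6 -23/4 -45/8 -179/32 -715/128 | -1429/256 -357/64 -89/16 -11/2 -5 -4 -3 -2 -1 0 } gives -2859/512

-2859/512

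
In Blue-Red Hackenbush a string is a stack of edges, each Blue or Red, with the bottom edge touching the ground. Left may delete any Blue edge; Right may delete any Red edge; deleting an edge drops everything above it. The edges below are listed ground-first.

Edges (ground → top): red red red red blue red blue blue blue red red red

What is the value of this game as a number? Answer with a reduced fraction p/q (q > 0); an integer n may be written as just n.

-911/256

step 1: add red to get r; options L={ — } R={ 0 } => -1
step 2: add red to get rr; options L={ — } R={ -1; 0 } => -2
step 3: add red to get rrr; options L={ — } R={ -2; -1; 0 } => -3
step 4: add red to get rrrr; options L={ — } R={ -3; -2; -1; 0 } => -4
step 5: add blue to get rrrrb; options L={ -4 } R={ -3; -2; -1; 0 } => -7/2
step 6: add red to get rrrrbr; options L={ -4 } R={ -7/2; -3; -2; -1; 0 } => -15/4
step 7: add blue to get rrrrbrb; options L={ -4; -15/4 } R={ -7/2; -3; -2; -1; 0 } => -29/8
step 8: add blue to get rrrrbrbb; options L={ -4; -15/4; -29/8 } R={ -7/2; -3; -2; -1; 0 } => -57/16
step 9: add blue to get rrrrbrbbb; options L={ -4; -15/4; -29/8; -57/16 } R={ -7/2; -3; -2; -1; 0 } => -113/32
step 10: add red to get rrrrbrbbbr; options L={ -4; -15/4; -29/8; -57/16 } R={ -113/32; -7/2; -3; -2; -1; 0 } => -227/64
step 11: add red to get rrrrbrbbbrr; options L={ -4; -15/4; -29/8; -57/16 } R={ -227/64; -113/32; -7/2; -3; -2; -1; 0 } => -455/128
step 12: add red to get rrrrbrbbbrrr; options L={ -4; -15/4; -29/8; -57/16 } R={ -455/128; -227/64; -113/32; -7/2; -3; -2; -1; 0 } => -911/256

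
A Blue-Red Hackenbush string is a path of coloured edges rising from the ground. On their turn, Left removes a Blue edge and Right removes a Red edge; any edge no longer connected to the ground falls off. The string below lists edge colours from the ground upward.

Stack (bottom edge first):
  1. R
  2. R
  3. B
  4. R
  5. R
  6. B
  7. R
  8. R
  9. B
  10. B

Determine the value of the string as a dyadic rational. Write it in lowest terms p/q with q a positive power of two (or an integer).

Build g(s[:k]) for k = 1..10, string s = R R B R R B R R B B.
step 1: add R to get R; options L={ (no moves) } R={ 0 } ⇒ -1
step 2: add R to get RR; options L={ (no moves) } R={ -1, 0 } ⇒ -2
step 3: add B to get RRB; options L={ -2 } R={ -1, 0 } ⇒ -3/2
step 4: add R to get RRBR; options L={ -2 } R={ -3/2, -1, 0 } ⇒ -7/4
step 5: add R to get RRBRR; options L={ -2 } R={ -7/4, -3/2, -1, 0 } ⇒ -15/8
step 6: add B to get RRBRRB; options L={ -2, -15/8 } R={ -7/4, -3/2, -1, 0 } ⇒ -29/16
step 7: add R to get RRBRRBR; options L={ -2, -15/8 } R={ -29/16, -7/4, -3/2, -1, 0 } ⇒ -59/32
step 8: add R to get RRBRRBRR; options L={ -2, -15/8 } R={ -59/32, -29/16, -7/4, -3/2, -1, 0 } ⇒ -119/64
step 9: add B to get RRBRRBRRB; options L={ -2, -15/8, -119/64 } R={ -59/32, -29/16, -7/4, -3/2, -1, 0 } ⇒ -237/128
step 10: add B to get RRBRRBRRBB; options L={ -2, -15/8, -119/64, -237/128 } R={ -59/32, -29/16, -7/4, -3/2, -1, 0 } ⇒ -473/256

-473/256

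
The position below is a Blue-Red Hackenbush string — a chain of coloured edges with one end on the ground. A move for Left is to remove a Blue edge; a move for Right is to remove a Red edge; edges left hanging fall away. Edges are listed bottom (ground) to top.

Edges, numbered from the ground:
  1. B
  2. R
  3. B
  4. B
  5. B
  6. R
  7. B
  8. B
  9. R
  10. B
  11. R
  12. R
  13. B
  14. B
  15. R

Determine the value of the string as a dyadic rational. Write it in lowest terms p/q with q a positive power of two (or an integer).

15181/16384

Prefix values for B R B B B R B B R B R R B B R via {L|R} + simplicity:
step 1: add B to get B; options L={ 0 } R={ ∅ } ⇒ 1
step 2: add R to get BR; options L={ 0 } R={ 1 } ⇒ 1/2
step 3: add B to get BRB; options L={ 0,1/2 } R={ 1 } ⇒ 3/4
step 4: add B to get BRBB; options L={ 0,1/2,3/4 } R={ 1 } ⇒ 7/8
step 5: add B to get BRBBB; options L={ 0,1/2,3/4,7/8 } R={ 1 } ⇒ 15/16
step 6: add R to get BRBBBR; options L={ 0,1/2,3/4,7/8 } R={ 15/16,1 } ⇒ 29/32
step 7: add B to get BRBBBRB; options L={ 0,1/2,3/4,7/8,29/32 } R={ 15/16,1 } ⇒ 59/64
step 8: add B to get BRBBBRBB; options L={ 0,1/2,3/4,7/8,29/32,59/64 } R={ 15/16,1 } ⇒ 119/128
step 9: add R to get BRBBBRBBR; options L={ 0,1/2,3/4,7/8,29/32,59/64 } R={ 119/128,15/16,1 } ⇒ 237/256
step 10: add B to get BRBBBRBBRB; options L={ 0,1/2,3/4,7/8,29/32,59/64,237/256 } R={ 119/128,15/16,1 } ⇒ 475/512
step 11: add R to get BRBBBRBBRBR; options L={ 0,1/2,3/4,7/8,29/32,59/64,237/256 } R={ 475/512,119/128,15/16,1 } ⇒ 949/1024
step 12: add R to get BRBBBRBBRBRR; options L={ 0,1/2,3/4,7/8,29/32,59/64,237/256 } R={ 949/1024,475/512,119/128,15/16,1 } ⇒ 1897/2048
step 13: add B to get BRBBBRBBRBRRB; options L={ 0,1/2,3/4,7/8,29/32,59/64,237/256,1897/2048 } R={ 949/1024,475/512,119/128,15/16,1 } ⇒ 3795/4096
step 14: add B to get BRBBBRBBRBRRBB; options L={ 0,1/2,3/4,7/8,29/32,59/64,237/256,1897/2048,3795/4096 } R={ 949/1024,475/512,119/128,15/16,1 } ⇒ 7591/8192
step 15: add R to get BRBBBRBBRBRRBBR; options L={ 0,1/2,3/4,7/8,29/32,59/64,237/256,1897/2048,3795/4096 } R={ 7591/8192,949/1024,475/512,119/128,15/16,1 } ⇒ 15181/16384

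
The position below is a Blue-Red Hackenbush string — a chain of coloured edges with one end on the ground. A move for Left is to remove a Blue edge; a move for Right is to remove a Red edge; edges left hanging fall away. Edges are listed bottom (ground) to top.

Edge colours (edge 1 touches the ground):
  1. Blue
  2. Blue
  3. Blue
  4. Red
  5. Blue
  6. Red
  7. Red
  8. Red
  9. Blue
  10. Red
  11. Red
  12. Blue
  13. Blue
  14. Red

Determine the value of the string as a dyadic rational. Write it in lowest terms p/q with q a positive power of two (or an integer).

5197/2048

value(B) = { 0 | — } -> 1
value(BB) = { 0, 1 | — } -> 2
value(BBB) = { 0, 1, 2 | — } -> 3
value(BBBR) = { 0, 1, 2 | 3 } -> 5/2
value(BBBRB) = { 0, 1, 2, 5/2 | 3 } -> 11/4
value(BBBRBR) = { 0, 1, 2, 5/2 | 11/4, 3 } -> 21/8
value(BBBRBRR) = { 0, 1, 2, 5/2 | 21/8, 11/4, 3 } -> 41/16
value(BBBRBRRR) = { 0, 1, 2, 5/2 | 41/16, 21/8, 11/4, 3 } -> 81/32
value(BBBRBRRRB) = { 0, 1, 2, 5/2, 81/32 | 41/16, 21/8, 11/4, 3 } -> 163/64
value(BBBRBRRRBR) = { 0, 1, 2, 5/2, 81/32 | 163/64, 41/16, 21/8, 11/4, 3 } -> 325/128
value(BBBRBRRRBRR) = { 0, 1, 2, 5/2, 81/32 | 325/128, 163/64, 41/16, 21/8, 11/4, 3 } -> 649/256
value(BBBRBRRRBRRB) = { 0, 1, 2, 5/2, 81/32, 649/256 | 325/128, 163/64, 41/16, 21/8, 11/4, 3 } -> 1299/512
value(BBBRBRRRBRRBB) = { 0, 1, 2, 5/2, 81/32, 649/256, 1299/512 | 325/128, 163/64, 41/16, 21/8, 11/4, 3 } -> 2599/1024
value(BBBRBRRRBRRBBR) = { 0, 1, 2, 5/2, 81/32, 649/256, 1299/512 | 2599/1024, 325/128, 163/64, 41/16, 21/8, 11/4, 3 } -> 5197/2048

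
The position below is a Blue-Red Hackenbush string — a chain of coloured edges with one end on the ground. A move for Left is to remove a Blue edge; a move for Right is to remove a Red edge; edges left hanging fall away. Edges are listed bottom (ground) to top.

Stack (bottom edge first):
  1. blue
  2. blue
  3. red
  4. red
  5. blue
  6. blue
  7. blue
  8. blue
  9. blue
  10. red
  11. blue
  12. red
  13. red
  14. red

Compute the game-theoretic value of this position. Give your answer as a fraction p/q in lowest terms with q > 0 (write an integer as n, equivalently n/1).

Prefix values for blue blue red red blue blue blue blue blue red blue red red red via {L|R} + simplicity:
v_1 [b]  L=[0]  R=[·]  = 1
v_2 [bb]  L=[0,1]  R=[·]  = 2
v_3 [bbr]  L=[0,1]  R=[2]  = 3/2
v_4 [bbrr]  L=[0,1]  R=[3/2,2]  = 5/4
v_5 [bbrrb]  L=[0,1,5/4]  R=[3/2,2]  = 11/8
v_6 [bbrrbb]  L=[0,1,5/4,11/8]  R=[3/2,2]  = 23/16
v_7 [bbrrbbb]  L=[0,1,5/4,11/8,23/16]  R=[3/2,2]  = 47/32
v_8 [bbrrbbbb]  L=[0,1,5/4,11/8,23/16,47/32]  R=[3/2,2]  = 95/64
v_9 [bbrrbbbbb]  L=[0,1,5/4,11/8,23/16,47/32,95/64]  R=[3/2,2]  = 191/128
v_10 [bbrrbbbbbr]  L=[0,1,5/4,11/8,23/16,47/32,95/64]  R=[191/128,3/2,2]  = 381/256
v_11 [bbrrbbbbbrb]  L=[0,1,5/4,11/8,23/16,47/32,95/64,381/256]  R=[191/128,3/2,2]  = 763/512
v_12 [bbrrbbbbbrbr]  L=[0,1,5/4,11/8,23/16,47/32,95/64,381/256]  R=[763/512,191/128,3/2,2]  = 1525/1024
v_13 [bbrrbbbbbrbrr]  L=[0,1,5/4,11/8,23/16,47/32,95/64,381/256]  R=[1525/1024,763/512,191/128,3/2,2]  = 3049/2048
v_14 [bbrrbbbbbrbrrr]  L=[0,1,5/4,11/8,23/16,47/32,95/64,381/256]  R=[3049/2048,1525/1024,763/512,191/128,3/2,2]  = 6097/4096

6097/4096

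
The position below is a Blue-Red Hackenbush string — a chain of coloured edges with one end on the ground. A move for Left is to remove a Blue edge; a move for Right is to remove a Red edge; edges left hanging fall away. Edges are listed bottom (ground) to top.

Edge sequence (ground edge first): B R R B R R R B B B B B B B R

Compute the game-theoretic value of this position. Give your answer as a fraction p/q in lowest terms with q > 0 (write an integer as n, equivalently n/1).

B: Left { 0 }, Right { (no moves) } -> simplest 1
BR: Left { 0 }, Right { 1 } -> simplest 1/2
BRR: Left { 0 }, Right { 1/2,1 } -> simplest 1/4
BRRB: Left { 0,1/4 }, Right { 1/2,1 } -> simplest 3/8
BRRBR: Left { 0,1/4 }, Right { 3/8,1/2,1 } -> simplest 5/16
BRRBRR: Left { 0,1/4 }, Right { 5/16,3/8,1/2,1 } -> simplest 9/32
BRRBRRR: Left { 0,1/4 }, Right { 9/32,5/16,3/8,1/2,1 } -> simplest 17/64
BRRBRRRB: Left { 0,1/4,17/64 }, Right { 9/32,5/16,3/8,1/2,1 } -> simplest 35/128
BRRBRRRBB: Left { 0,1/4,17/64,35/128 }, Right { 9/32,5/16,3/8,1/2,1 } -> simplest 71/256
BRRBRRRBBB: Left { 0,1/4,17/64,35/128,71/256 }, Right { 9/32,5/16,3/8,1/2,1 } -> simplest 143/512
BRRBRRRBBBB: Left { 0,1/4,17/64,35/128,71/256,143/512 }, Right { 9/32,5/16,3/8,1/2,1 } -> simplest 287/1024
BRRBRRRBBBBB: Left { 0,1/4,17/64,35/128,71/256,143/512,287/1024 }, Right { 9/32,5/16,3/8,1/2,1 } -> simplest 575/2048
BRRBRRRBBBBBB: Left { 0,1/4,17/64,35/128,71/256,143/512,287/1024,575/2048 }, Right { 9/32,5/16,3/8,1/2,1 } -> simplest 1151/4096
BRRBRRRBBBBBBB: Left { 0,1/4,17/64,35/128,71/256,143/512,287/1024,575/2048,1151/4096 }, Right { 9/32,5/16,3/8,1/2,1 } -> simplest 2303/8192
BRRBRRRBBBBBBBR: Left { 0,1/4,17/64,35/128,71/256,143/512,287/1024,575/2048,1151/4096 }, Right { 2303/8192,9/32,5/16,3/8,1/2,1 } -> simplest 4605/16384

4605/16384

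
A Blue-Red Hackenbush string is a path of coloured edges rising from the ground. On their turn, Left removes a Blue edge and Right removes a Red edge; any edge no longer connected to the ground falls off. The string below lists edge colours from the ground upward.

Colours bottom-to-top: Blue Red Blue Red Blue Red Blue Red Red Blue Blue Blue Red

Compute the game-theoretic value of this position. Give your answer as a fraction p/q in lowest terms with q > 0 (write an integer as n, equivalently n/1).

2717/4096

1 of 13 · B · max L 0 · min R +∞ so 1
2 of 13 · BR · max L 0 · min R 1 so 1/2
3 of 13 · BRB · max L 1/2 · min R 1 so 3/4
4 of 13 · BRBR · max L 1/2 · min R 3/4 so 5/8
5 of 13 · BRBRB · max L 5/8 · min R 3/4 so 11/16
6 of 13 · BRBRBR · max L 5/8 · min R 11/16 so 21/32
7 of 13 · BRBRBRB · max L 21/32 · min R 11/16 so 43/64
8 of 13 · BRBRBRBR · max L 21/32 · min R 43/64 so 85/128
9 of 13 · BRBRBRBRR · max L 21/32 · min R 85/128 so 169/256
10 of 13 · BRBRBRBRRB · max L 169/256 · min R 85/128 so 339/512
11 of 13 · BRBRBRBRRBB · max L 339/512 · min R 85/128 so 679/1024
12 of 13 · BRBRBRBRRBBB · max L 679/1024 · min R 85/128 so 1359/2048
13 of 13 · BRBRBRBRRBBBR · max L 679/1024 · min R 1359/2048 so 2717/4096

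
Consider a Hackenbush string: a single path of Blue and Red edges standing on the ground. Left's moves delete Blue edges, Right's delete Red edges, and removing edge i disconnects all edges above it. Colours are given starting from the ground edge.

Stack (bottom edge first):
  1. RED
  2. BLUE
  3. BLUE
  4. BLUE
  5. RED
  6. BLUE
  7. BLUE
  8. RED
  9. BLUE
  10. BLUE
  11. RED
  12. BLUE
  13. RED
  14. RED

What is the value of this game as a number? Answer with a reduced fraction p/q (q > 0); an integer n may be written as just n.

-1175/8192

Prefix values for RED BLUE BLUE BLUE RED BLUE BLUE RED BLUE BLUE RED BLUE RED RED via {L|R} + simplicity:
v(R) = { ∅ | 0 } ⇒ -1
v(RB) = { -1 | 0 } ⇒ -1/2
v(RBB) = { -1 -1/2 | 0 } ⇒ -1/4
v(RBBB) = { -1 -1/2 -1/4 | 0 } ⇒ -1/8
v(RBBBR) = { -1 -1/2 -1/4 | -1/8 0 } ⇒ -3/16
v(RBBBRB) = { -1 -1/2 -1/4 -3/16 | -1/8 0 } ⇒ -5/32
v(RBBBRBB) = { -1 -1/2 -1/4 -3/16 -5/32 | -1/8 0 } ⇒ -9/64
v(RBBBRBBR) = { -1 -1/2 -1/4 -3/16 -5/32 | -9/64 -1/8 0 } ⇒ -19/128
v(RBBBRBBRB) = { -1 -1/2 -1/4 -3/16 -5/32 -19/128 | -9/64 -1/8 0 } ⇒ -37/256
v(RBBBRBBRBB) = { -1 -1/2 -1/4 -3/16 -5/32 -19/128 -37/256 | -9/64 -1/8 0 } ⇒ -73/512
v(RBBBRBBRBBR) = { -1 -1/2 -1/4 -3/16 -5/32 -19/128 -37/256 | -73/512 -9/64 -1/8 0 } ⇒ -147/1024
v(RBBBRBBRBBRB) = { -1 -1/2 -1/4 -3/16 -5/32 -19/128 -37/256 -147/1024 | -73/512 -9/64 -1/8 0 } ⇒ -293/2048
v(RBBBRBBRBBRBR) = { -1 -1/2 -1/4 -3/16 -5/32 -19/128 -37/256 -147/1024 | -293/2048 -73/512 -9/64 -1/8 0 } ⇒ -587/4096
v(RBBBRBBRBBRBRR) = { -1 -1/2 -1/4 -3/16 -5/32 -19/128 -37/256 -147/1024 | -587/4096 -293/2048 -73/512 -9/64 -1/8 0 } ⇒ -1175/8192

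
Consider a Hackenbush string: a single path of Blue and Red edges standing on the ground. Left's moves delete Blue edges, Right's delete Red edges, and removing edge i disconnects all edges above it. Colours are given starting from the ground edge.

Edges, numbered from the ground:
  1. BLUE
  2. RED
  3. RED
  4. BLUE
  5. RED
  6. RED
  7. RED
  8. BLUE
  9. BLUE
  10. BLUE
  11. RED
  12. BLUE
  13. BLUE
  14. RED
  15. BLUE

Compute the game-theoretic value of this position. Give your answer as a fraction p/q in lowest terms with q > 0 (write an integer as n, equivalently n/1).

edge 1 of 15 (BLUE): { 0 | ∅ } → 1
edge 2 of 15 (RED): { 0 | 1 } → 1/2
edge 3 of 15 (RED): { 0 | 1/2; 1 } → 1/4
edge 4 of 15 (BLUE): { 0; 1/4 | 1/2; 1 } → 3/8
edge 5 of 15 (RED): { 0; 1/4 | 3/8; 1/2; 1 } → 5/16
edge 6 of 15 (RED): { 0; 1/4 | 5/16; 3/8; 1/2; 1 } → 9/32
edge 7 of 15 (RED): { 0; 1/4 | 9/32; 5/16; 3/8; 1/2; 1 } → 17/64
edge 8 of 15 (BLUE): { 0; 1/4; 17/64 | 9/32; 5/16; 3/8; 1/2; 1 } → 35/128
edge 9 of 15 (BLUE): { 0; 1/4; 17/64; 35/128 | 9/32; 5/16; 3/8; 1/2; 1 } → 71/256
edge 10 of 15 (BLUE): { 0; 1/4; 17/64; 35/128; 71/256 | 9/32; 5/16; 3/8; 1/2; 1 } → 143/512
edge 11 of 15 (RED): { 0; 1/4; 17/64; 35/128; 71/256 | 143/512; 9/32; 5/16; 3/8; 1/2; 1 } → 285/1024
edge 12 of 15 (BLUE): { 0; 1/4; 17/64; 35/128; 71/256; 285/1024 | 143/512; 9/32; 5/16; 3/8; 1/2; 1 } → 571/2048
edge 13 of 15 (BLUE): { 0; 1/4; 17/64; 35/128; 71/256; 285/1024; 571/2048 | 143/512; 9/32; 5/16; 3/8; 1/2; 1 } → 1143/4096
edge 14 of 15 (RED): { 0; 1/4; 17/64; 35/128; 71/256; 285/1024; 571/2048 | 1143/4096; 143/512; 9/32; 5/16; 3/8; 1/2; 1 } → 2285/8192
edge 15 of 15 (BLUE): { 0; 1/4; 17/64; 35/128; 71/256; 285/1024; 571/2048; 2285/8192 | 1143/4096; 143/512; 9/32; 5/16; 3/8; 1/2; 1 } → 4571/16384

4571/16384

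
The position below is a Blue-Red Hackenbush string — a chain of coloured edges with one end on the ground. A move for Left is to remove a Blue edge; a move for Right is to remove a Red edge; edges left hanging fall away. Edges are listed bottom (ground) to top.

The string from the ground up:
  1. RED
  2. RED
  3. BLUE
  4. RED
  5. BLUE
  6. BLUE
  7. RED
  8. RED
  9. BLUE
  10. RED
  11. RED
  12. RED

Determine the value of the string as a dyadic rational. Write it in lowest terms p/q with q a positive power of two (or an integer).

Build value(s[:k]) for k = 1..12, string s = RED RED BLUE RED BLUE BLUE RED RED BLUE RED RED RED.
value_1 [R]  L=[(no moves)]  R=[0]  — -1
value_2 [RR]  L=[(no moves)]  R=[-1, 0]  — -2
value_3 [RRB]  L=[-2]  R=[-1, 0]  — -3/2
value_4 [RRBR]  L=[-2]  R=[-3/2, -1, 0]  — -7/4
value_5 [RRBRB]  L=[-2, -7/4]  R=[-3/2, -1, 0]  — -13/8
value_6 [RRBRBB]  L=[-2, -7/4, -13/8]  R=[-3/2, -1, 0]  — -25/16
value_7 [RRBRBBR]  L=[-2, -7/4, -13/8]  R=[-25/16, -3/2, -1, 0]  — -51/32
value_8 [RRBRBBRR]  L=[-2, -7/4, -13/8]  R=[-51/32, -25/16, -3/2, -1, 0]  — -103/64
value_9 [RRBRBBRRB]  L=[-2, -7/4, -13/8, -103/64]  R=[-51/32, -25/16, -3/2, -1, 0]  — -205/128
value_10 [RRBRBBRRBR]  L=[-2, -7/4, -13/8, -103/64]  R=[-205/128, -51/32, -25/16, -3/2, -1, 0]  — -411/256
value_11 [RRBRBBRRBRR]  L=[-2, -7/4, -13/8, -103/64]  R=[-411/256, -205/128, -51/32, -25/16, -3/2, -1, 0]  — -823/512
value_12 [RRBRBBRRBRRR]  L=[-2, -7/4, -13/8, -103/64]  R=[-823/512, -411/256, -205/128, -51/32, -25/16, -3/2, -1, 0]  — -1647/1024

-1647/1024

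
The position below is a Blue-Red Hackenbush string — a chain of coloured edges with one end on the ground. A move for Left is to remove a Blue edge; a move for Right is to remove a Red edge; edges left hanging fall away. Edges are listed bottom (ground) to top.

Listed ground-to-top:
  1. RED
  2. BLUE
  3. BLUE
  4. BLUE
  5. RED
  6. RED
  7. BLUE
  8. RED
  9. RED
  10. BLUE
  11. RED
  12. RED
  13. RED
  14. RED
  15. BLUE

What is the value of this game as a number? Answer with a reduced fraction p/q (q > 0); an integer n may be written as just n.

-3517/16384

Prefix values for RED BLUE BLUE BLUE RED RED BLUE RED RED BLUE RED RED RED RED BLUE via {L|R} + simplicity:
G(R) = { ∅ | 0 } ⇒ -1
G(RB) = { -1 | 0 } ⇒ -1/2
G(RBB) = { -1; -1/2 | 0 } ⇒ -1/4
G(RBBB) = { -1; -1/2; -1/4 | 0 } ⇒ -1/8
G(RBBBR) = { -1; -1/2; -1/4 | -1/8; 0 } ⇒ -3/16
G(RBBBRR) = { -1; -1/2; -1/4 | -3/16; -1/8; 0 } ⇒ -7/32
G(RBBBRRB) = { -1; -1/2; -1/4; -7/32 | -3/16; -1/8; 0 } ⇒ -13/64
G(RBBBRRBR) = { -1; -1/2; -1/4; -7/32 | -13/64; -3/16; -1/8; 0 } ⇒ -27/128
G(RBBBRRBRR) = { -1; -1/2; -1/4; -7/32 | -27/128; -13/64; -3/16; -1/8; 0 } ⇒ -55/256
G(RBBBRRBRRB) = { -1; -1/2; -1/4; -7/32; -55/256 | -27/128; -13/64; -3/16; -1/8; 0 } ⇒ -109/512
G(RBBBRRBRRBR) = { -1; -1/2; -1/4; -7/32; -55/256 | -109/512; -27/128; -13/64; -3/16; -1/8; 0 } ⇒ -219/1024
G(RBBBRRBRRBRR) = { -1; -1/2; -1/4; -7/32; -55/256 | -219/1024; -109/512; -27/128; -13/64; -3/16; -1/8; 0 } ⇒ -439/2048
G(RBBBRRBRRBRRR) = { -1; -1/2; -1/4; -7/32; -55/256 | -439/2048; -219/1024; -109/512; -27/128; -13/64; -3/16; -1/8; 0 } ⇒ -879/4096
G(RBBBRRBRRBRRRR) = { -1; -1/2; -1/4; -7/32; -55/256 | -879/4096; -439/2048; -219/1024; -109/512; -27/128; -13/64; -3/16; -1/8; 0 } ⇒ -1759/8192
G(RBBBRRBRRBRRRRB) = { -1; -1/2; -1/4; -7/32; -55/256; -1759/8192 | -879/4096; -439/2048; -219/1024; -109/512; -27/128; -13/64; -3/16; -1/8; 0 } ⇒ -3517/16384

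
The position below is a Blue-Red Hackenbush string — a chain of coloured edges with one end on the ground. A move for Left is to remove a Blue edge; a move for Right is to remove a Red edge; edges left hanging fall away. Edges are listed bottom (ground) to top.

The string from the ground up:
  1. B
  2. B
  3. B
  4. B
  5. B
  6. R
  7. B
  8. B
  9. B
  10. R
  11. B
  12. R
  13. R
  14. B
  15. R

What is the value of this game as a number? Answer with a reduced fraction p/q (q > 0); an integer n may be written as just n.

5029/1024

Prefix values for B B B B B R B B B R B R R B R via {L|R} + simplicity:
B: Left { 0 }, Right { (no moves) } ⇒ simplest 1
BB: Left { 0; 1 }, Right { (no moves) } ⇒ simplest 2
BBB: Left { 0; 1; 2 }, Right { (no moves) } ⇒ simplest 3
BBBB: Left { 0; 1; 2; 3 }, Right { (no moves) } ⇒ simplest 4
BBBBB: Left { 0; 1; 2; 3; 4 }, Right { (no moves) } ⇒ simplest 5
BBBBBR: Left { 0; 1; 2; 3; 4 }, Right { 5 } ⇒ simplest 9/2
BBBBBRB: Left { 0; 1; 2; 3; 4; 9/2 }, Right { 5 } ⇒ simplest 19/4
BBBBBRBB: Left { 0; 1; 2; 3; 4; 9/2; 19/4 }, Right { 5 } ⇒ simplest 39/8
BBBBBRBBB: Left { 0; 1; 2; 3; 4; 9/2; 19/4; 39/8 }, Right { 5 } ⇒ simplest 79/16
BBBBBRBBBR: Left { 0; 1; 2; 3; 4; 9/2; 19/4; 39/8 }, Right { 79/16; 5 } ⇒ simplest 157/32
BBBBBRBBBRB: Left { 0; 1; 2; 3; 4; 9/2; 19/4; 39/8; 157/32 }, Right { 79/16; 5 } ⇒ simplest 315/64
BBBBBRBBBRBR: Left { 0; 1; 2; 3; 4; 9/2; 19/4; 39/8; 157/32 }, Right { 315/64; 79/16; 5 } ⇒ simplest 629/128
BBBBBRBBBRBRR: Left { 0; 1; 2; 3; 4; 9/2; 19/4; 39/8; 157/32 }, Right { 629/128; 315/64; 79/16; 5 } ⇒ simplest 1257/256
BBBBBRBBBRBRRB: Left { 0; 1; 2; 3; 4; 9/2; 19/4; 39/8; 157/32; 1257/256 }, Right { 629/128; 315/64; 79/16; 5 } ⇒ simplest 2515/512
BBBBBRBBBRBRRBR: Left { 0; 1; 2; 3; 4; 9/2; 19/4; 39/8; 157/32; 1257/256 }, Right { 2515/512; 629/128; 315/64; 79/16; 5 } ⇒ simplest 5029/1024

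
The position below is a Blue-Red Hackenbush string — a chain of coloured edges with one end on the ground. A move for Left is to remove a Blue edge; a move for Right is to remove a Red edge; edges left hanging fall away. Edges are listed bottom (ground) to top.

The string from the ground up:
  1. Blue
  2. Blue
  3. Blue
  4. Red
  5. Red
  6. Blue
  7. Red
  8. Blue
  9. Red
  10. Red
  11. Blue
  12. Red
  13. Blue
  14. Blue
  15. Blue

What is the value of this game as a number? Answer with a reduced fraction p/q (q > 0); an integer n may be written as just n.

Prefix values for Blue Blue Blue Red Red Blue Red Blue Red Red Blue Red Blue Blue Blue via {L|R} + simplicity:
v(B) = { 0 | ∅ } gives 1
v(BB) = { 0,1 | ∅ } gives 2
v(BBB) = { 0,1,2 | ∅ } gives 3
v(BBBR) = { 0,1,2 | 3 } gives 5/2
v(BBBRR) = { 0,1,2 | 5/2,3 } gives 9/4
v(BBBRRB) = { 0,1,2,9/4 | 5/2,3 } gives 19/8
v(BBBRRBR) = { 0,1,2,9/4 | 19/8,5/2,3 } gives 37/16
v(BBBRRBRB) = { 0,1,2,9/4,37/16 | 19/8,5/2,3 } gives 75/32
v(BBBRRBRBR) = { 0,1,2,9/4,37/16 | 75/32,19/8,5/2,3 } gives 149/64
v(BBBRRBRBRR) = { 0,1,2,9/4,37/16 | 149/64,75/32,19/8,5/2,3 } gives 297/128
v(BBBRRBRBRRB) = { 0,1,2,9/4,37/16,297/128 | 149/64,75/32,19/8,5/2,3 } gives 595/256
v(BBBRRBRBRRBR) = { 0,1,2,9/4,37/16,297/128 | 595/256,149/64,75/32,19/8,5/2,3 } gives 1189/512
v(BBBRRBRBRRBRB) = { 0,1,2,9/4,37/16,297/128,1189/512 | 595/256,149/64,75/32,19/8,5/2,3 } gives 2379/1024
v(BBBRRBRBRRBRBB) = { 0,1,2,9/4,37/16,297/128,1189/512,2379/1024 | 595/256,149/64,75/32,19/8,5/2,3 } gives 4759/2048
v(BBBRRBRBRRBRBBB) = { 0,1,2,9/4,37/16,297/128,1189/512,2379/1024,4759/2048 | 595/256,149/64,75/32,19/8,5/2,3 } gives 9519/4096

9519/4096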